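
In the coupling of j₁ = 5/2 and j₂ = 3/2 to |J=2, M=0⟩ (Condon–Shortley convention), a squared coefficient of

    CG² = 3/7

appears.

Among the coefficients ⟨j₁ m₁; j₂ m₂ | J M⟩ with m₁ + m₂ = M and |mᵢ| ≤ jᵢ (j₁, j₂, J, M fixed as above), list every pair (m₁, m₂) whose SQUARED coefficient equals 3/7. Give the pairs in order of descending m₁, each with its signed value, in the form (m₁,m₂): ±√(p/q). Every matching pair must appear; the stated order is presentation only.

(3/2,-3/2): +√(3/7); (-3/2,3/2): +√(3/7)

Admissible pairs with m₁+m₂ = M = 0: (-3/2,3/2), (-1/2,1/2), (1/2,-1/2), (3/2,-3/2)
  (m₁,m₂)=(3/2,-3/2): CG² = 3/7, CG = +√(3/7)   ← matches the target
  (m₁,m₂)=(1/2,-1/2): CG² = 1/14, CG = −√(1/14)
  (m₁,m₂)=(-1/2,1/2): CG² = 1/14, CG = −√(1/14)
  (m₁,m₂)=(-3/2,3/2): CG² = 3/7, CG = +√(3/7)   ← matches the target
Pairs with CG² = 3/7: (3/2,-3/2): +√(3/7); (-3/2,3/2): +√(3/7)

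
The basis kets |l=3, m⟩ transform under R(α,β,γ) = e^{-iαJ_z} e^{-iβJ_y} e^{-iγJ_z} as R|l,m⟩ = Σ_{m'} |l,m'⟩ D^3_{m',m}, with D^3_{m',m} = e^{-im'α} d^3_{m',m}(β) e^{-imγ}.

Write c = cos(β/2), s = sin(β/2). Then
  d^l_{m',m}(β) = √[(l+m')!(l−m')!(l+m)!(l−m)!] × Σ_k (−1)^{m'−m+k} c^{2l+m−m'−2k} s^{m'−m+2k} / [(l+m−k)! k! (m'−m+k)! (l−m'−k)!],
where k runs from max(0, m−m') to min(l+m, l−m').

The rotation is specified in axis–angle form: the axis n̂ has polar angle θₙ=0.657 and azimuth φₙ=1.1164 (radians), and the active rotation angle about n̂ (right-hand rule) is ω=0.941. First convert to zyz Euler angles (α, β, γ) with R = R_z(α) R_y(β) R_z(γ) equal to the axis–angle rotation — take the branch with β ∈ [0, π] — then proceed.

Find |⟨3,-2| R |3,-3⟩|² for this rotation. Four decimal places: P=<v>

P=0.3087

Axis–angle → zyz. n̂ = (sinθₙcosφₙ, sinθₙsinφₙ, cosθₙ) = (+0.268068, +0.548770, +0.791828), ω = 0.9410.
R = I cosω + sinω [n̂]ₓ + (1−cosω) n̂n̂ᵀ gives
  R = [+0.618516, -0.579450, +0.530731; +0.700378, +0.712758, -0.038037; -0.356242, +0.395239, +0.846686]
β = atan2(√(R₁₃²+R₂₃²), R₃₃) = 0.561070; α = atan2(R₂₃, R₁₃) mod 2π = 6.211638; γ = atan2(R₃₂, −R₃₁) mod 2π = 0.837245
Split into d^3_{-2,-3}(β=0.5611) × two z-phases.
c=cos(0.561070/2)=0.960907, s=sin(0.561070/2)=0.276870; N=√[1·120·1·720]=293.938769
k: max(0,(-3)−(-2))=0 … min(3+(-3),3−(-2))=0
  k=0: (−1)^1·293.9388/(120)·0.9609^5·0.2769^1 = -0.555596
d^3_{-2,-3}(0.5611) = -0.555596
|D^3_{-2,-3}|² = |d^3_{-2,-3}(β)|² = (-0.555596)² = 0.308687 (the z-rotation phases have unit modulus)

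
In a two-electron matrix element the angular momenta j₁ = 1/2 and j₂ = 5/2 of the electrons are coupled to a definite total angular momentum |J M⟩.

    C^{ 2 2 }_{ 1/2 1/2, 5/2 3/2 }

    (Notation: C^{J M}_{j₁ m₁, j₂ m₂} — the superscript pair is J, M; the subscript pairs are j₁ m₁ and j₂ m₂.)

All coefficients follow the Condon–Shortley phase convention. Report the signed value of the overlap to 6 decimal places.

+0.408248

√[5·1!0!4!/6! · 1!0!4!1!4!0!] = √(96)
  +(−1)^0/∏(0,1,0,4,0,0)! = 1/24  (running 1/24)
⟨..|..⟩ = √(96)·(1/24) = +0.408248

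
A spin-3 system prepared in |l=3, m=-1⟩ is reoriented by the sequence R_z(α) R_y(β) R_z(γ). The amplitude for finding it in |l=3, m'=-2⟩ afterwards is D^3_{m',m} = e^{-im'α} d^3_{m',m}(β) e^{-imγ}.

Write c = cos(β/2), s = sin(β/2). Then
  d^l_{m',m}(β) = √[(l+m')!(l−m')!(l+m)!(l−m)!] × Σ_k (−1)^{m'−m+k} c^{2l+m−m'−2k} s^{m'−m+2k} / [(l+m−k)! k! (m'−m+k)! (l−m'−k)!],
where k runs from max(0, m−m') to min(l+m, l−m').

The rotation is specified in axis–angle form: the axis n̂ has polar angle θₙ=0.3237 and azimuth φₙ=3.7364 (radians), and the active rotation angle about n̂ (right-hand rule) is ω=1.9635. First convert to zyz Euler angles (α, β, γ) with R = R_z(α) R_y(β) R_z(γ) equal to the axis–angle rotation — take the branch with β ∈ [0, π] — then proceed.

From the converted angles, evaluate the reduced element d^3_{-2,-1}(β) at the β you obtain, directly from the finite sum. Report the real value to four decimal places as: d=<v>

d=0.5927

Axis–angle → zyz. n̂ = (sinθₙcosφₙ, sinθₙsinφₙ, cosθₙ) = (-0.263449, -0.178234, +0.948065), ω = 1.9635.
R = I cosω + sinω [n̂]ₓ + (1−cosω) n̂n̂ᵀ gives
  R = [-0.286722, -0.810971, -0.510016; +0.940821, -0.338763, +0.009752; -0.180683, -0.477038, +0.860110]
β = atan2(√(R₁₃²+R₂₃²), R₃₃) = 0.535312; α = atan2(R₂₃, R₁₃) mod 2π = 3.122475; γ = atan2(R₃₂, −R₃₁) mod 2π = 5.074453
d^3_{-2,-1}(β=0.5353) via the finite sum:
With c≡cos(β/2)=0.964394 and s≡sin(β/2)=0.264471, N=[1·120·2·24]^{1/2}=75.894664
k∈{1,2} keeps every argument non-negative
  k=1: (−1)^0·75.8947/(24)·0.9644^5·0.2645^1 = +0.697670
  k=2: (−1)^1·75.8947/(12)·0.9644^3·0.2645^3 = -0.104937
d^3_{-2,-1}(0.5353) = +0.697670 -0.104937 = +0.592733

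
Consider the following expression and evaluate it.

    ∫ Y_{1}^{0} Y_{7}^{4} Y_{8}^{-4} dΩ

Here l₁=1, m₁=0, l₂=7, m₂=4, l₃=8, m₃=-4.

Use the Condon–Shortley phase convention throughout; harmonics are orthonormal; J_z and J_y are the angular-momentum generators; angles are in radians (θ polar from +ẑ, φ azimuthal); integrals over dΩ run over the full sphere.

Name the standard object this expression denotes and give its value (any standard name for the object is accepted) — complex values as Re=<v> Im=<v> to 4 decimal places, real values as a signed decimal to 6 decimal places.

Gaunt coefficient, +0.211986

This is a Gaunt coefficient — the integral of a triple product of spherical harmonics over the sphere.
Rules hold: Σm=0, L=16 even, 6≤8≤8.
N = 3·15·17 = 765
Δ = 0!·2!·14!/17! = 1/2040
Racah Σ t=0..0: t=0:+1/25401600 = 1/25401600
⇒ 3j(1 7 8; 0 0 0)² = 8/255, sgn +1
Racah Σ t=0..0: t=0:+1/239500800 = 1/239500800
⇒ 3j(1 7 8; 0 4 -4)² = 2/85, sgn +1
4πI² = N·(3j₀)²·(3jₘ)² = 48/85
I = +1·√(0.564706/4π) = 0.21198553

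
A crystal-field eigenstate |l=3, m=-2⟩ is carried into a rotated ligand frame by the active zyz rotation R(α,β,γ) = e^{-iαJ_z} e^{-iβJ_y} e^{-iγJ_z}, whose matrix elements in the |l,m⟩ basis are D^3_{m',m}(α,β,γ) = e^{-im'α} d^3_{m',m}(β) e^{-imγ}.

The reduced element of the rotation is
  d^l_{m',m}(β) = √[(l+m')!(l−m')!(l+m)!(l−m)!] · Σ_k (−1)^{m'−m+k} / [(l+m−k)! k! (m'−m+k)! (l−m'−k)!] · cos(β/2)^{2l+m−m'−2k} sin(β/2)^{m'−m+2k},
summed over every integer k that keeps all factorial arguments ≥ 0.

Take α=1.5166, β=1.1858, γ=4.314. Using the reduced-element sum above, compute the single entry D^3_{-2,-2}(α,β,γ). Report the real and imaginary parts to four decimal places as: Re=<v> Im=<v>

Re=-0.2551 Im=0.3249

D^3_{-2,-2}(1.5166,1.1858,4.3140) = e^{-i·-2·1.5166}·d^3_{-2,-2}(1.1858)·e^{-i·-2·4.3140}. Compute d first:
c=cos(1.185800/2)=0.829324, s=sin(1.185800/2)=0.558768; N=√[1·120·1·120]=120.000000
k∈{0,1} keeps every argument non-negative
  k=0: (−1)^0·120.0000/(120)·0.8293^6·0.5588^0 = +0.325345
  k=1: (−1)^1·120.0000/(24)·0.8293^4·0.5588^2 = -0.738465
d^3_{-2,-2}(1.1858) = +0.325345 -0.738465 = -0.413120
Phases: e^{-i·(-2)·1.5166}=-0.994131+0.108181i, e^{-i·(-2)·4.3140}=-0.699014+0.715108i ⇒ D=-0.255123+0.324931i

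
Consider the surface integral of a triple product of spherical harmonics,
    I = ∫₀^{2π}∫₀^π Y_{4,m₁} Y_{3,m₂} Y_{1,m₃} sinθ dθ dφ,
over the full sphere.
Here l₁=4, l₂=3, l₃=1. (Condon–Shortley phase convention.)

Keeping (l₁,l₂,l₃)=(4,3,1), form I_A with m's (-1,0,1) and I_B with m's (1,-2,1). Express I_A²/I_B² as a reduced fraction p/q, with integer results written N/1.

10/3

Same 4,3,1: normalisation and zero-m 3j drop out of the ratio.
A: Δ: 6! 2! 0! / 9! → 1/252; sum: t=3:−1/72 = -1/72; 3j²(4 3 1; -1 0 1) = Δ·Π!·Σ² = 5/126  (sign -1)
B: Δ: 6! 2! 0! / 9! → 1/252; sum: t=1:−1/240 = -1/240; 3j²(4 3 1; 1 -2 1) = Δ·Π!·Σ² = 1/84  (sign -1)
I_A²/I_B² = (5/126)/(1/84) = 10/3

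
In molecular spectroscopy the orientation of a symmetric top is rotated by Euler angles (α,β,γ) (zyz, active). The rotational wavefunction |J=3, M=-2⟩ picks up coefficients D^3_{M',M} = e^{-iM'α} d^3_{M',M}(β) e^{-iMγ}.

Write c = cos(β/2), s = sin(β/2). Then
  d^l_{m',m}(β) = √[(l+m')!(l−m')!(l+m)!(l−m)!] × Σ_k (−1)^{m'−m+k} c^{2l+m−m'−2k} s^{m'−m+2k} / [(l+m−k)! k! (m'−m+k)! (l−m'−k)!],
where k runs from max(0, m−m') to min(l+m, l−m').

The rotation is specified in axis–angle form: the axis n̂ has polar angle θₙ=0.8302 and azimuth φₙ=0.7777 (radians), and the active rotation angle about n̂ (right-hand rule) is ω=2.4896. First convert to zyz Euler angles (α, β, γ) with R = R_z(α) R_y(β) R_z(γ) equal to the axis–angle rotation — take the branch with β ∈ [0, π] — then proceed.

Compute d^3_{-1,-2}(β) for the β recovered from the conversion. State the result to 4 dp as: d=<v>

Axis–angle → zyz. n̂ = (sinθₙcosφₙ, sinθₙsinφₙ, cosθₙ) = (+0.525894, +0.517859, +0.674728), ω = 2.4896.
R = I cosω + sinω [n̂]ₓ + (1−cosω) n̂n̂ᵀ gives
  R = [-0.298478, +0.079408, +0.951107; +0.898220, -0.313531, +0.308057; +0.322664, +0.946252, +0.022256]
β = atan2(√(R₁₃²+R₂₃²), R₃₃) = 1.548539; α = atan2(R₂₃, R₁₃) mod 2π = 0.313230; γ = atan2(R₃₂, −R₃₁) mod 2π = 1.899423
d^3_{-1,-2}(β=1.5485) via the finite sum:
c=cos(1.548539/2)=0.714932, s=sin(1.548539/2)=0.699194; N=√[2·24·1·120]=75.894664
k: max(0,(-2)−(-1))=0 … min(3+(-2),3−(-1))=1
  k=0: (−1)^1·75.8947/(24)·0.7149^5·0.6992^1 = -0.412973
  k=1: (−1)^2·75.8947/(12)·0.7149^3·0.6992^3 = +0.789982
d^3_{-1,-2}(1.5485) = -0.412973 +0.789982 = +0.377009

d=0.3770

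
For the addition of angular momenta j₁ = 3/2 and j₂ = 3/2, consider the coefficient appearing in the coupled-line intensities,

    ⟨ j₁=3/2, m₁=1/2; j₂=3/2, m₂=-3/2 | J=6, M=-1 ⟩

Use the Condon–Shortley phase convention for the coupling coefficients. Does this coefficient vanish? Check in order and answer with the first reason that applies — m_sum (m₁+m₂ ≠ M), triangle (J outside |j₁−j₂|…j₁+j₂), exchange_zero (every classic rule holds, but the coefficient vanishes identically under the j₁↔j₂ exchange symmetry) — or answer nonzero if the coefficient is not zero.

triangle

m-sum: m₁+m₂ = 1/2+(-3/2) = -1, M = -1  ✓
triangle: need |j₁−j₂| ≤ J ≤ j₁+j₂, i.e. J ∈ [0, 3]; J = 6 is outside ✗ ⇒ coefficient is 0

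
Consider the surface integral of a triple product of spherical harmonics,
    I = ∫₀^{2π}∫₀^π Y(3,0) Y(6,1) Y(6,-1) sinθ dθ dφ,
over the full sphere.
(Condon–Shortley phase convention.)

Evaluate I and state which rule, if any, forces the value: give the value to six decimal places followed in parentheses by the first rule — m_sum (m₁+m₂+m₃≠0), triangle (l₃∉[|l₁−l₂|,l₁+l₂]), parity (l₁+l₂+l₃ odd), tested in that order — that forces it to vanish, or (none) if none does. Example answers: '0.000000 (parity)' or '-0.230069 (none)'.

l₁+l₂+l₃=15 is odd: 3j(l;000)=0 ⇒ I=0

0.000000 (parity)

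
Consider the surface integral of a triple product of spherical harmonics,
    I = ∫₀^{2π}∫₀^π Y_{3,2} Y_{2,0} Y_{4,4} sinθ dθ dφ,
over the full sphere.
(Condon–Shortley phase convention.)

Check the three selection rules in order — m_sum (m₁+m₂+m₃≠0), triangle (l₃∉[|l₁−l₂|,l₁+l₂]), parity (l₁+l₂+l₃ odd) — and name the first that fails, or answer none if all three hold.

m_sum

Σmᵢ = 6  ✗
l₃∈[|l₁−l₂|,l₁+l₂]=[1,5], have l₃=4
Σlᵢ = 9 ⇒ odd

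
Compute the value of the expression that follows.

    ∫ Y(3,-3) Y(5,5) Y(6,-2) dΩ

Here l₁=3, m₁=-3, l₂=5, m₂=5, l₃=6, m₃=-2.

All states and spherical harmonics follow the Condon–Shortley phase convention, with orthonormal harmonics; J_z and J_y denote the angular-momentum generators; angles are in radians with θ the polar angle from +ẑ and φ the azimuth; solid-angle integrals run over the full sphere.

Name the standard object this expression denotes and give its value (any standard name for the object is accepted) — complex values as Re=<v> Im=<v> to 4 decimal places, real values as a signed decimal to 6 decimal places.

Gaunt coefficient, -0.036034

This is a Gaunt coefficient — the integral of a triple product of spherical harmonics over the sphere.
m-sum 0 ✓  L=14 even ✓  2≤6≤8 ✓
Π(2lᵢ+1) = 7×11×13 = 1001
triangle coeff Δ(3,5,6) = 1/675675
Σ_t [0,2]: t=0:+1/8640 t=1:−1/2304 t=2:+1/8640 = -7/34560
(3j)²=7/429 [(3 5 6; 0 0 0)], sign=-1
Σ_t [2,2]: t=2:+1/1935360 = 1/1935360
(3j)²=1/1001 [(3 5 6; -3 5 -2)], sign=+1
⇒ 4πI² = 7/429
I = (-1)√(7/429/(4π)) = -0.03603425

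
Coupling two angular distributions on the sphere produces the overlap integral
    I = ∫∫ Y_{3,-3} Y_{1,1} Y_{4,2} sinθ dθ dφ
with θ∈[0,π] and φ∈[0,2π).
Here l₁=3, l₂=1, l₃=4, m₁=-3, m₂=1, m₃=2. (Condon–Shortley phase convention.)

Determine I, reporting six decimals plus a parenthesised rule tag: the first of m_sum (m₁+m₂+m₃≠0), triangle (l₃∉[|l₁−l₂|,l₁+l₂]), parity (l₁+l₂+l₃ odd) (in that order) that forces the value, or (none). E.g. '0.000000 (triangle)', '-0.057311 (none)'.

Rules hold: Σm=0, L=8 even, 2≤4≤4.
N = 7·3·9 = 189
Δ = 0!·6!·2!/9! = 1/252
Racah Σ t=0..0: t=0:+1/36 = 1/36
⇒ 3j(3 1 4; 0 0 0)² = 4/63, sgn +1
Racah Σ t=0..0: t=0:+1/1440 = 1/1440
⇒ 3j(3 1 4; -3 1 2)² = 1/252, sgn +1
4πI² = N·(3j₀)²·(3jₘ)² = 1/21
I = +1·√(0.047619/4π) = 0.06155813
No selection rule forces the value: the integral is nonzero (none).

0.061558 (none)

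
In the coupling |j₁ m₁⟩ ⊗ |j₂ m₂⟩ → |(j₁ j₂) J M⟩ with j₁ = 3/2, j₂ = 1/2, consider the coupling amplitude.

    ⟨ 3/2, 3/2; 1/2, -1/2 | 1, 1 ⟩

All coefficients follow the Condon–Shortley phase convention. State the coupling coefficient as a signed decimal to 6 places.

+0.866025

√[3·1!2!0!/4! · 3!0!0!1!2!0!] = √(3)
  +(−1)^0/∏(0,1,0,0,2,0)! = 1/2  (running 1/2)
⟨..|..⟩ = √(3)·(1/2) = +0.866025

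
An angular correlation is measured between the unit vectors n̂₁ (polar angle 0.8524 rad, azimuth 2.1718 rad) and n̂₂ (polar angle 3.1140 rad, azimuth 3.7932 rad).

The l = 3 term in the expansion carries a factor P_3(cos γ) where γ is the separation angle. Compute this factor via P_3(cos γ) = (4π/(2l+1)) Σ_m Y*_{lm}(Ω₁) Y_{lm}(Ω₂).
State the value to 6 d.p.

Term-by-term m-sum for l=3 (normalisation 4π/7 = 1.795196):
  [-3]  conj(Y_{3,-3})(Ω₁) = 0.17326 + 0.04097j ; Y_{3,-3}(Ω₂) = 0.00000 + 0.00001j ; Δ = 0.00000 + 0.00000j
  [-2]  conj(Y_{3,-2})(Ω₁) = -0.13744 - 0.35562j ; Y_{3,-2}(Ω₂) = -0.00021 + 0.00075j ; Δ = 0.00029 - 0.00003j
  [-1]  conj(Y_{3,-1})(Ω₁) = -0.16042 + 0.23399j ; Y_{3,-1}(Ω₂) = -0.02833 + 0.02161j ; Δ = -0.00051 - 0.01010j
  [+0]  conj(Y_{3,0})(Ω₁) = -0.20485 + 0.00000j ; Y_{3,0}(Ω₂) = -0.74465 + 0.00000j ; Δ = 0.15254 + 0.00000j
  [+1]  conj(Y_{3,1})(Ω₁) = 0.16042 + 0.23399j ; Y_{3,1}(Ω₂) = 0.02833 + 0.02161j ; Δ = -0.00051 + 0.01010j
  [+2]  conj(Y_{3,2})(Ω₁) = -0.13744 + 0.35562j ; Y_{3,2}(Ω₂) = -0.00021 - 0.00075j ; Δ = 0.00029 + 0.00003j
  [+3]  conj(Y_{3,3})(Ω₁) = -0.17326 + 0.04097j ; Y_{3,3}(Ω₂) = -0.00000 + 0.00001j ; Δ = 0.00000 - 0.00000j
Total Σ_m = 0.15211 - 0.00000j. Multiply by 1.795196: 0.27306 - 0.00000j. P_3(cos γ) = 0.273060

0.273060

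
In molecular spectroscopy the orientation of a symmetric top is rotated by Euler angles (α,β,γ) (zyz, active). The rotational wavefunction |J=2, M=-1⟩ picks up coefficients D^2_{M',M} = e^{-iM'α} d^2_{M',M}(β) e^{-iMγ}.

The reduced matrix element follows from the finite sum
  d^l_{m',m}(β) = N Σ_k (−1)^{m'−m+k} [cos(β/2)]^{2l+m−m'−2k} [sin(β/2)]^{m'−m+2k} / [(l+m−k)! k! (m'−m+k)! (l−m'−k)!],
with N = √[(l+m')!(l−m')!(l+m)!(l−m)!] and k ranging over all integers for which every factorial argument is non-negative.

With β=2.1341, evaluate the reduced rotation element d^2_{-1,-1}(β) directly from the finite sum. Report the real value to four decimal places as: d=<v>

d^2_{-1,-1}(β=2.1341) via the finite sum:
Half-angle: c=0.482710, s=0.875780. N=√(1·6·1·6)=6.000000
Admissible k: 0..1 (factorial args all ≥0)
  k=0: (−1)^0·6.0000/(6)·0.4827^4·0.8758^0 = +0.054293
  k=1: (−1)^1·6.0000/(2)·0.4827^2·0.8758^2 = -0.536147
d^2_{-1,-1}(2.1341) = +0.054293 -0.536147 = -0.481854

d=-0.4819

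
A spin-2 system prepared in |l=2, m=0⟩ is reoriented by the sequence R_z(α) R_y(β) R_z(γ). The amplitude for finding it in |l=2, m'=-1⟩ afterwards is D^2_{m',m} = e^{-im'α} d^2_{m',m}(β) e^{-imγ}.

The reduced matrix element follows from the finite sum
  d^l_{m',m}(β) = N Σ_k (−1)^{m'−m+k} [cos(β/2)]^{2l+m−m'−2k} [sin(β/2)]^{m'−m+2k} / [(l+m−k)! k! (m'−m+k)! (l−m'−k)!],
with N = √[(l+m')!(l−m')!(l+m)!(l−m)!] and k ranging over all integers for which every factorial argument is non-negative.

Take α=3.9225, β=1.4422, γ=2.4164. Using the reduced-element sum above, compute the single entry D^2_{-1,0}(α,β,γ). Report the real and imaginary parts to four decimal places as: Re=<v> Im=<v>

Split into d^2_{-1,0}(β=1.4422) × two z-phases.
Half-angle: c=0.751080, s=0.660211. N=√(1·6·2·2)=4.898979
k: max(0,(0)−(-1))=1 … min(2+(0),2−(-1))=2
  k=1: (−1)^0·4.8990/(2)·0.7511^3·0.6602^1 = +0.685200
  k=2: (−1)^1·4.8990/(2)·0.7511^1·0.6602^3 = -0.529432
d^2_{-1,0}(1.4422) = +0.685200 -0.529432 = +0.155767
Phases: e^{-i·(-1)·3.9225}=-0.710275-0.703924i, e^{-i·(0)·2.4164}=+1.000000+0.000000i ⇒ D=-0.110637-0.109648i

Re=-0.1106 Im=-0.1096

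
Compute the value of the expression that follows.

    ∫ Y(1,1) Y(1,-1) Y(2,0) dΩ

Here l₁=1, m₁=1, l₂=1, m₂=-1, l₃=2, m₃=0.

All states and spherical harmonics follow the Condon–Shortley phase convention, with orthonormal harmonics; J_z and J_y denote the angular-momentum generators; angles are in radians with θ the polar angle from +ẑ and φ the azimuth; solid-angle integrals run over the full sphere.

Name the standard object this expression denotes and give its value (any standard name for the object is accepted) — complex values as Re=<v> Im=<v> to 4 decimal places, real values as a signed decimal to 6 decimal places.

Gaunt coefficient, +0.126157

This is a Gaunt coefficient — the integral of a triple product of spherical harmonics over the sphere.
m-sum 0 ✓  L=4 even ✓  0≤2≤2 ✓
Π(2lᵢ+1) = 3×3×5 = 45
triangle coeff Δ(1,1,2) = 1/30
Σ_t [0,0]: t=0:+1/1 = 1/1
(3j)²=2/15 [(1 1 2; 0 0 0)], sign=+1
Σ_t [0,0]: t=0:+1/4 = 1/4
(3j)²=1/30 [(1 1 2; 1 -1 0)], sign=+1
⇒ 4πI² = 1/5
I = (+1)√(1/5/(4π)) = 0.12615663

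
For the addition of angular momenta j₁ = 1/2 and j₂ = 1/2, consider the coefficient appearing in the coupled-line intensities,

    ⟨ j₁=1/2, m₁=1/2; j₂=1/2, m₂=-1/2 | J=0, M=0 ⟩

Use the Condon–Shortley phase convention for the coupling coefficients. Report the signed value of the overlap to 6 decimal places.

√[1·1!0!0!/2! · 1!0!0!1!0!0!] = √(1/2)
  +(−1)^0/∏(0,1,0,0,0,0)! = 1  (running 1)
⟨..|..⟩ = √(1/2)·(1) = +0.707107

+√(1/2) ≈ +0.707107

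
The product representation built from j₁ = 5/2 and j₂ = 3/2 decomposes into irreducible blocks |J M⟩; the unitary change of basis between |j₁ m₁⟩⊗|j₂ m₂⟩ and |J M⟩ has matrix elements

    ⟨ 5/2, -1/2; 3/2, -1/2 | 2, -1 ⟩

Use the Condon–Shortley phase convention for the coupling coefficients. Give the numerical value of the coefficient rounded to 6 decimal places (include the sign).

j₁+j₂−J=2  J+j₁−j₂=3  J−j₁+j₂=1  j₁+j₂+J+1=7
(j₁±m₁, j₂±m₂, J±M) = (2,3,1,2,1,3)
P² = 12/7
sum k=0..1:
  [0] +1/12 = 1/12
  [1] −1/2 = -1/2
S = -5/12
C² = P²·S² = 25/84 ; C = -0.545545

−√(25/84) ≈ -0.545545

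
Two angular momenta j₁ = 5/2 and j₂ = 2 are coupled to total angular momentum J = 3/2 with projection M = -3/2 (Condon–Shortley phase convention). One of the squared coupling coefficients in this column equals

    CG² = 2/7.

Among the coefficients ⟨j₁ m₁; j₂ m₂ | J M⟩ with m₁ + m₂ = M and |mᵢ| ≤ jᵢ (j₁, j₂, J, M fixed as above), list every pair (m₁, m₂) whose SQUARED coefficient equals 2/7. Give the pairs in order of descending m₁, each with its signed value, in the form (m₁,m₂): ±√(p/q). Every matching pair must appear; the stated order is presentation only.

(-5/2,1): −√(2/7)

Admissible pairs with m₁+m₂ = M = -3/2: (-5/2,1), (-3/2,0), (-1/2,-1), (1/2,-2)
  (m₁,m₂)=(1/2,-2): CG² = 4/35, CG = +√(4/35)
  (m₁,m₂)=(-1/2,-1): CG² = 9/35, CG = −√(9/35)
  (m₁,m₂)=(-3/2,0): CG² = 12/35, CG = +√(12/35)
  (m₁,m₂)=(-5/2,1): CG² = 2/7, CG = −√(2/7)   ← matches the target
Pairs with CG² = 2/7: (-5/2,1): −√(2/7)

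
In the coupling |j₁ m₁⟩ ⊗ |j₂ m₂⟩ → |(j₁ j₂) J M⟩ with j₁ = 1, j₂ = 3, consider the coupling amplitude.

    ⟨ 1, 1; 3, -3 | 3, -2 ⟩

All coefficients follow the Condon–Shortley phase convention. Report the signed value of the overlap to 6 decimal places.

+0.500000

triangle: 1!*1!*5!/8! = 120/40320
(j±m)!: 2!*0!*0!*6!*1!*5! = 172800
prefactor² = (2J+1)*Δ*N² = 3600
  k=0: +1/(0!*1!*0!*0!*1!*5!) = 1/120
Σ = 1/120  ⇒  CG² = 3600*(1/120)² = 1/4
CG = +√(1/4) = +0.500000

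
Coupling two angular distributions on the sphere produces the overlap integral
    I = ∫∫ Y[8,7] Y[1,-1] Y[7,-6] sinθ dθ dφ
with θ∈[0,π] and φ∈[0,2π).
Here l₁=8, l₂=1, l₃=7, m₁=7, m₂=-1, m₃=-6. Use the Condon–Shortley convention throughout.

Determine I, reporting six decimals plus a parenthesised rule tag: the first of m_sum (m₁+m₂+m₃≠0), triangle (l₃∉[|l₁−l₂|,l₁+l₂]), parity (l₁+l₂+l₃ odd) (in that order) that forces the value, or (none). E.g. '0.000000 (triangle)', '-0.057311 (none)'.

m-sum 0 ✓  L=16 even ✓  7≤7≤9 ✓
Π(2lᵢ+1) = 17×3×15 = 765
triangle coeff Δ(8,1,7) = 1/2040
Σ_t [1,1]: t=1:−1/25401600 = -1/25401600
(3j)²=8/255 [(8 1 7; 0 0 0)], sign=+1
Σ_t [0,0]: t=0:+1/12454041600 = 1/12454041600
(3j)²=7/136 [(8 1 7; 7 -1 -6)], sign=-1
⇒ 4πI² = 21/17
I = (-1)√(21/17/(4π)) = -0.31353083
No selection rule forces the value: the integral is nonzero (none).

-0.313531 (none)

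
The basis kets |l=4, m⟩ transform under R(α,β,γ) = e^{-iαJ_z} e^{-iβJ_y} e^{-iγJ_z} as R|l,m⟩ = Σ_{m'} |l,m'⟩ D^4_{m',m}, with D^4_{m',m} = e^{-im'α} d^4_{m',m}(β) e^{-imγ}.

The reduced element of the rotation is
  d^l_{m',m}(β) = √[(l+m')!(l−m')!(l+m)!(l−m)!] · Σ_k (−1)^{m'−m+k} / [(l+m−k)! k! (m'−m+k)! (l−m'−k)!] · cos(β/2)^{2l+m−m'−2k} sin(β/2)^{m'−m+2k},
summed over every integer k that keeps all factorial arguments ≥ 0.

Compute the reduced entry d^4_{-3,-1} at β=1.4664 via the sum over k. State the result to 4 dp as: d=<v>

d=-0.2107

d^4_{-3,-1}(β=1.4664) via the finite sum:
c=cos(1.466400/2)=0.743037, s=sin(1.466400/2)=0.669251; N=√[1·5040·6·120]=1904.940944
The bounds max(0,m−m')=2 and min(l+m,l−m')=3 give 2 terms
  k=2: (−1)^0·1904.9409/(240)·0.7430^6·0.6693^2 = +0.598287
  k=3: (−1)^1·1904.9409/(144)·0.7430^4·0.6693^4 = -0.808938
d^4_{-3,-1}(1.4664) = +0.598287 -0.808938 = -0.210652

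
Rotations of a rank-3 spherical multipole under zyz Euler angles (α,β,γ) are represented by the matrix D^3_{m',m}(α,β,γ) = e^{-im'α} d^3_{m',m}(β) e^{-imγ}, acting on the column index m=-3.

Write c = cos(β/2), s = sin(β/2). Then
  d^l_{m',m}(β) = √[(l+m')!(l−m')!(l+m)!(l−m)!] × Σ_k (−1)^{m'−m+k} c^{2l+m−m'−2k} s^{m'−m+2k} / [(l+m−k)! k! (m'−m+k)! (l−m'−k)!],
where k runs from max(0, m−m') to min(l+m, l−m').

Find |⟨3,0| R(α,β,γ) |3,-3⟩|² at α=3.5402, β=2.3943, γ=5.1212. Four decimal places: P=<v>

P=0.0308

Split into d^3_{0,-3}(β=2.3943) × two z-phases.
c=cos(2.394300/2)=0.365013, s=sin(2.394300/2)=0.931003; N=√[6·6·1·720]=160.996894
The bounds max(0,m−m')=0 and min(l+m,l−m')=0 give 1 term
  k=0: (−1)^3·160.9969/(36)·0.3650^3·0.9310^3 = -0.175506
d^3_{0,-3}(2.3943) = -0.175506
|D^3_{0,-3}|² = |d^3_{0,-3}(β)|² = (-0.175506)² = 0.030802 (the z-rotation phases have unit modulus)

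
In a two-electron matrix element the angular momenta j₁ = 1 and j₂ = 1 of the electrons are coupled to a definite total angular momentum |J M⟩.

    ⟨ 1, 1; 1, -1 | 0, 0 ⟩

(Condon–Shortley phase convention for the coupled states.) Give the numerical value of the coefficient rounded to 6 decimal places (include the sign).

+0.577350  (= +√(1/3))

√[1·2!0!0!/3! · 2!0!0!2!0!0!] = √(4/3)
  +(−1)^0/∏(0,2,0,0,0,0)! = 1/2  (running 1/2)
⟨..|..⟩ = √(4/3)·(1/2) = +0.577350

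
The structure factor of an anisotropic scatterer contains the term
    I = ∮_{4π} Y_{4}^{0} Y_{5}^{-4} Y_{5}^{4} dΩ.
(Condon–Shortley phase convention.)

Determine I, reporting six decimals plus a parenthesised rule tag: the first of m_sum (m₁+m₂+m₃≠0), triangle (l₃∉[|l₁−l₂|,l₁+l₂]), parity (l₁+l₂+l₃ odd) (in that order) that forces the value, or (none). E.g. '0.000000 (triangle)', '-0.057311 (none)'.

m-sum 0 ✓  L=14 even ✓  1≤5≤9 ✓
Π(2lᵢ+1) = 9×11×11 = 1089
triangle coeff Δ(4,5,5) = 1/3153150
Σ_t [0,4]: t=0:+1/69120 t=1:−1/1728 t=2:+1/576 t=3:−1/1728 t=4:+1/69120 = 7/11520
(3j)²=2/143 [(4 5 5; 0 0 0)], sign=-1
Σ_t [0,1]: t=0:+1/69120 t=1:−1/25920 = -1/41472
(3j)²=2/143 [(4 5 5; 0 -4 4)], sign=+1
⇒ 4πI² = 36/169
I = (-1)√(36/169/(4π)) = -0.13019760
No selection rule forces the value: the integral is nonzero (none).

-0.130198 (none)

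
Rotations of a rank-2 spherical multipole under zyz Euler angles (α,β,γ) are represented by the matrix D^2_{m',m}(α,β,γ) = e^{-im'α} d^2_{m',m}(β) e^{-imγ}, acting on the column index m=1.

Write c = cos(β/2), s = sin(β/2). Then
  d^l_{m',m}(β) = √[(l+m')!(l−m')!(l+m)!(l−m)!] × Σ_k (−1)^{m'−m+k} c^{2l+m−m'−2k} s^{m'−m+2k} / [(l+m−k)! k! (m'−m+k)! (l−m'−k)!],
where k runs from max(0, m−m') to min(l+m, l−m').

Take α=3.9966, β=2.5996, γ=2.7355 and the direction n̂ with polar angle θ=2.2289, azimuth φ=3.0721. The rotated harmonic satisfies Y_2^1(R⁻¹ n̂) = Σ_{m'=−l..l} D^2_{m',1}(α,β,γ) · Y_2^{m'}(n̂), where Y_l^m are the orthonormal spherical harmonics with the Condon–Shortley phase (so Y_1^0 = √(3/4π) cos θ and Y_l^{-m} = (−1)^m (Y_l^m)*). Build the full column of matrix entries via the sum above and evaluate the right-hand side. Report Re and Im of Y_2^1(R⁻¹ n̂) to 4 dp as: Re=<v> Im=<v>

Need the full column D^2_{m',1} for m'=−2..2 at α=3.9966, β=2.5996, γ=2.7355.
cos(β/2)=0.267692, sin(β/2)=0.963505
d^2_{-2,1}: single k=3 term ⇒ +0.478879;  D = +0.248387-0.409426i
d^2_{-1,1}: k∈[2..3] ⇒ +0.199571 -0.861817 = -0.662246;  D = -0.201832-0.630741i
d^2_{0,1}: k∈[1..2] ⇒ +0.045272 -0.586505 = -0.541233;  D = +0.497215+0.213799i
d^2_{1,1}: k∈[0..1] ⇒ +0.005135 -0.199571 = -0.194436;  D = -0.175171+0.084383i
d^2_{2,1}: single k=0 term ⇒ -0.036965;  D = +0.009748-0.035656i
Y_2^{m'}(θ=2.2289,φ=3.0721) and Σ D·Y over m':
  (+0.2484-0.4094i)·(+0.2394+0.0335i)  (-0.2018-0.6307i)·(+0.3729+0.0260i)  (+0.4972+0.2138i)·(+0.0385+0.0000i)  (-0.1752+0.0844i)·(-0.3729+0.0260i)  (+0.0097-0.0357i)·(+0.2394-0.0335i)
Y_2^1(R⁻¹ n̂) = +0.097736-0.366809i

Re=0.0977 Im=-0.3668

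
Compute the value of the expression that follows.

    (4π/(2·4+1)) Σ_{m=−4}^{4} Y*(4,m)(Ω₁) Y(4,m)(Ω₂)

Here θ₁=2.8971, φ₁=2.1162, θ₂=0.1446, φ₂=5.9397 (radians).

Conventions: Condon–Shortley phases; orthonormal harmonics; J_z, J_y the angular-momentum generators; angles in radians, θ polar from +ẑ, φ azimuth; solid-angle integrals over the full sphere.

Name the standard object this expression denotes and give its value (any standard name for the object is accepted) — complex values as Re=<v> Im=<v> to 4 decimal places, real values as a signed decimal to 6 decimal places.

This sum is the spherical-harmonic addition theorem: it equals the Legendre polynomial P_l(cos γ) of the angle γ between the two directions.
Summing Y*_{l m}(θ₁,φ₁)·Y_{l m}(θ₂,φ₂) over m ∈ [−4, 4]; prefactor 4π/(2·4+1) = 1.396263:
  term(m=-4) = -0.00000 - 0.00000j   from Y*(Ω₁)=-0.00087 + 0.00124j, Y(Ω₂)=0.00004 + 0.00019j
  term(m=-3) = -0.00003 - 0.00006j   from Y*(Ω₁)=-0.01719 - 0.00113j, Y(Ω₂)=0.00191 + 0.00318j
  term(m=-2) = 0.00092 - 0.00436j   from Y*(Ω₁)=-0.05060 - 0.09719j, Y(Ω₂)=0.03144 + 0.02579j
  term(m=-1) = 0.08052 - 0.06537j   from Y*(Ω₁)=0.20692 - 0.34100j, Y(Ω₂)=0.24484 + 0.08757j
  term(m=+0) = 0.46441 + 0.00000j   from Y*(Ω₁)=0.61106 + 0.00000j, Y(Ω₂)=0.76002 + 0.00000j
  term(m=+1) = 0.08052 + 0.06537j   from Y*(Ω₁)=-0.20692 - 0.34100j, Y(Ω₂)=-0.24484 + 0.08757j
  term(m=+2) = 0.00092 + 0.00436j   from Y*(Ω₁)=-0.05060 + 0.09719j, Y(Ω₂)=0.03144 - 0.02579j
  term(m=+3) = -0.00003 + 0.00006j   from Y*(Ω₁)=0.01719 - 0.00113j, Y(Ω₂)=-0.00191 + 0.00318j
  term(m=+4) = -0.00000 + 0.00000j   from Y*(Ω₁)=-0.00087 - 0.00124j, Y(Ω₂)=0.00004 - 0.00019j
Accumulated sum 0.62724 + 0.00000j; after 4π/(2l+1) scaling, 0.87579 + 0.00000j ⇒ P_4 = 0.875787

Legendre polynomial (addition theorem), +0.875787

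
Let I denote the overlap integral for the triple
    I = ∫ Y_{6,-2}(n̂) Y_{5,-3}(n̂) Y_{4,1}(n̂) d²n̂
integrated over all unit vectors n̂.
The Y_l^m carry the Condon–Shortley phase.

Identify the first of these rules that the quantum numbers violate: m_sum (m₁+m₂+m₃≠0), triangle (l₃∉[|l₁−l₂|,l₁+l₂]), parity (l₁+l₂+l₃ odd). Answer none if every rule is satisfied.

azimuthal sum: -2 − 3 + 1 = -4  ✗
1 ≤ 4 ≤ 11 (triangle on l)
L = 6 + 5 + 4 = 15 (odd)

m_sum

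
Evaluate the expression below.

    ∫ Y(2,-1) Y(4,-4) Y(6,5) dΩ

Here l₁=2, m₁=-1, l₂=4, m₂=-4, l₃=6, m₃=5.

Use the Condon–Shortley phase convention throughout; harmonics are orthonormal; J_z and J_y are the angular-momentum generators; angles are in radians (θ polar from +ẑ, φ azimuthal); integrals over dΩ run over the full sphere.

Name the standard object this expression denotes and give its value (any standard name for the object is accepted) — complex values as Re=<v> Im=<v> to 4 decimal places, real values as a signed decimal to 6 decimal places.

Gaunt coefficient, -0.204295

This is a Gaunt coefficient — the integral of a triple product of spherical harmonics over the sphere.
m-sum 0 ✓  L=12 even ✓  2≤6≤6 ✓
Π(2lᵢ+1) = 5×9×13 = 585
triangle coeff Δ(2,4,6) = 1/6435
Σ_t [0,0]: t=0:+1/2304 = 1/2304
(3j)²=5/143 [(2 4 6; 0 0 0)], sign=+1
Σ_t [0,0]: t=0:+1/241920 = 1/241920
(3j)²=1/39 [(2 4 6; -1 -4 5)], sign=-1
⇒ 4πI² = 75/143
I = (-1)√(75/143/(4π)) = -0.20429497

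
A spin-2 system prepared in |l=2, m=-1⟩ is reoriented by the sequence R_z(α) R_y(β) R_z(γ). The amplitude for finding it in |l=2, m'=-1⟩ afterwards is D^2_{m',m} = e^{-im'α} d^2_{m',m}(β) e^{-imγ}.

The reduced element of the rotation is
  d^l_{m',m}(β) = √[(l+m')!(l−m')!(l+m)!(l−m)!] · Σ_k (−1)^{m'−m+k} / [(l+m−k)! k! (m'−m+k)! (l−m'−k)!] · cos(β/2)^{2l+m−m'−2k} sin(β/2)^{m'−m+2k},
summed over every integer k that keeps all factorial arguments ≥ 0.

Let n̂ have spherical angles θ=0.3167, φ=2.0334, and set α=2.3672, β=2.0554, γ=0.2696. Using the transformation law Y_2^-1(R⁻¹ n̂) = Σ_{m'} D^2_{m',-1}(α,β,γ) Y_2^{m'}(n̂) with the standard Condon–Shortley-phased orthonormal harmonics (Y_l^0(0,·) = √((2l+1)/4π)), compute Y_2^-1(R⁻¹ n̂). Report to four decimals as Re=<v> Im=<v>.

Re=0.1366 Im=0.0228

Need the full column D^2_{m',-1} for m'=−2..2 at α=2.3672, β=2.0554, γ=0.2696.
cos(β/2)=0.516789, sin(β/2)=0.856113
d^2_{-2,-1}: single k=1 term ⇒ +0.236320;  D = +0.067941-0.226343i
d^2_{-1,-1}: k∈[0..1] ⇒ +0.071327 -0.587232 = -0.515905;  D = +0.451559-0.249505i
d^2_{0,-1}: k∈[0..1] ⇒ -0.289432 +0.794295 = +0.504863;  D = +0.486626+0.134468i
d^2_{1,-1}: k∈[0..1] ⇒ +0.587232 -0.537185 = +0.050048;  D = -0.025163-0.043262i
d^2_{2,-1}: single k=0 term ⇒ -0.648539;  D = +0.158936-0.628763i
Y_2^{m'}(θ=0.3167,φ=2.0334) and Σ D·Y over m':
  (+0.0679-0.2263i)·(-0.0225+0.0299i)  (+0.4516-0.2495i)·(-0.1020-0.2046i)  (+0.4866+0.1345i)·(+0.5390+0.0000i)  (-0.0252-0.0433i)·(+0.1020-0.2046i)  (+0.1589-0.6288i)·(-0.0225-0.0299i)
Y_2^-1(R⁻¹ n̂) = +0.136599+0.022835i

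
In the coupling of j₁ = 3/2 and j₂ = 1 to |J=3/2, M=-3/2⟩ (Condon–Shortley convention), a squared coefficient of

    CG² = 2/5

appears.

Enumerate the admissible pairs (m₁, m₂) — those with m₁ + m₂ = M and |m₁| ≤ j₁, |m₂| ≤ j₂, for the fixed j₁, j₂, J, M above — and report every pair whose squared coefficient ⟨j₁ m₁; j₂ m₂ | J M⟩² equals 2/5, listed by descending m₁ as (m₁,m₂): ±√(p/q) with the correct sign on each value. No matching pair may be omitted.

Admissible pairs with m₁+m₂ = M = -3/2: (-3/2,0), (-1/2,-1)
  (m₁,m₂)=(-1/2,-1): CG² = 2/5, CG = +√(2/5)   ← matches the target
  (m₁,m₂)=(-3/2,0): CG² = 3/5, CG = −√(3/5)
Pairs with CG² = 2/5: (-1/2,-1): +√(2/5)

(-1/2,-1): +√(2/5)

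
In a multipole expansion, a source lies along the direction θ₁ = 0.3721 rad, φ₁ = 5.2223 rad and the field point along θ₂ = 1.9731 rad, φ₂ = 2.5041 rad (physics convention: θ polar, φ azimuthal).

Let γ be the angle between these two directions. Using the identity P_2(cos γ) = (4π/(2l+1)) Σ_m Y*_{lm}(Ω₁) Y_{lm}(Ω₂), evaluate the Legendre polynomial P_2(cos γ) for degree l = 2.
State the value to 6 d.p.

Expand P_2 via completeness: Σ_{m} conj(Y_{2,m}) at Ω₁ times Y_{2,m} at Ω₂ —
  [-2]  conj(Y_{2,-2})(Ω₁) = -0.02673 - 0.04350j ; Y_{2,-2}(Ω₂) = 0.09534 + 0.31285j ; Δ = 0.01106 - 0.01251j
  [-1]  conj(Y_{2,-1})(Ω₁) = 0.12771 - 0.22837j ; Y_{2,-1}(Ω₂) = 0.22367 + 0.16566j ; Δ = 0.06640 - 0.02992j
  [+0]  conj(Y_{2,0})(Ω₁) = 0.50571 + 0.00000j ; Y_{2,0}(Ω₂) = -0.17034 + 0.00000j ; Δ = -0.08614 + 0.00000j
  [+1]  conj(Y_{2,1})(Ω₁) = -0.12771 - 0.22837j ; Y_{2,1}(Ω₂) = -0.22367 + 0.16566j ; Δ = 0.06640 + 0.02992j
  [+2]  conj(Y_{2,2})(Ω₁) = -0.02673 + 0.04350j ; Y_{2,2}(Ω₂) = 0.09534 - 0.31285j ; Δ = 0.01106 + 0.01251j
Total Σ_m = 0.06877 + 0.00000j. Multiply by 2.513274: 0.17285 + 0.00000j. P_2(cos γ) = 0.172847

0.172847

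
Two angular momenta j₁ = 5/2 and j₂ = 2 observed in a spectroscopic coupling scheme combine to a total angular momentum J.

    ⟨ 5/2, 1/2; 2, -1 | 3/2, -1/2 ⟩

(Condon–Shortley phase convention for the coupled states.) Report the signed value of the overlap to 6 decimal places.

√[4·3!2!1!/7! · 3!2!1!3!1!2!] = √(48/35)
  +(−1)^0/∏(0,3,2,1,0,0)! = 1/12  (running 1/12)
  +(−1)^1/∏(1,2,1,0,1,1)! = -1/2  (running -5/12)
⟨..|..⟩ = √(48/35)·(-5/12) = -0.487950

-0.487950  (= −√(5/21))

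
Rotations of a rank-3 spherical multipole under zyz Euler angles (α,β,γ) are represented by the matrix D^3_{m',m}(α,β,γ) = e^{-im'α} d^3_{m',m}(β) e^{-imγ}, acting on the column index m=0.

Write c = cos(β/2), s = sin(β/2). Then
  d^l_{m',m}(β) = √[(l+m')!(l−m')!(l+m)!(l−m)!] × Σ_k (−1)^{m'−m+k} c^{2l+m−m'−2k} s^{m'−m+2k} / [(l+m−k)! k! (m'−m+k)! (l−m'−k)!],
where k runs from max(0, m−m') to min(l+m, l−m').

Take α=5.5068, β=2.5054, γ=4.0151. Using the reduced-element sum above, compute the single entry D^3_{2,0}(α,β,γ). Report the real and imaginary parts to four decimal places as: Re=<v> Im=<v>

Split into d^3_{2,0}(β=2.5054) × two z-phases.
With c≡cos(β/2)=0.312759 and s≡sin(β/2)=0.949833, N=[120·1·6·6]^{1/2}=65.726707
k∈{0,1} keeps every argument non-negative
  k=0: (−1)^2·65.7267/(12)·0.3128^4·0.9498^2 = +0.047282
  k=1: (−1)^3·65.7267/(12)·0.3128^2·0.9498^4 = -0.436082
d^3_{2,0}(2.5054) = +0.047282 -0.436082 = -0.388800
D = (+0.018025+0.999838i)·(-0.388800)·(+1.000000+0.000000i) = -0.007008-0.388737i

Re=-0.0070 Im=-0.3887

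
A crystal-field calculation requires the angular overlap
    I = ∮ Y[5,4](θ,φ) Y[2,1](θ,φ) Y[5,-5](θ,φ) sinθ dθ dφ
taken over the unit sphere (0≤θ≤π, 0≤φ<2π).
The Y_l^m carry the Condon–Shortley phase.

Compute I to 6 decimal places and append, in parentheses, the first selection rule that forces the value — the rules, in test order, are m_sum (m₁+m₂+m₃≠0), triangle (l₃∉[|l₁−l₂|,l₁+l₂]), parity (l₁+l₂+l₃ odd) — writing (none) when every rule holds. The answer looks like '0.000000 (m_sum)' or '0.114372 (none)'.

m-sum 0 ✓  L=12 even ✓  3≤5≤7 ✓
Π(2lᵢ+1) = 11×5×11 = 605
triangle coeff Δ(5,2,5) = 1/38610
Σ_t [0,2]: t=0:+1/2880 t=1:−1/576 t=2:+1/2880 = -1/960
(3j)²=10/429 [(5 2 5; 0 0 0)], sign=+1
Σ_t [1,1]: t=1:−1/80640 = -1/80640
(3j)²=9/286 [(5 2 5; 4 1 -5)], sign=-1
⇒ 4πI² = 75/169
I = (-1)√(75/169/(4π)) = -0.18792404
No selection rule forces the value: the integral is nonzero (none).

-0.187924 (none)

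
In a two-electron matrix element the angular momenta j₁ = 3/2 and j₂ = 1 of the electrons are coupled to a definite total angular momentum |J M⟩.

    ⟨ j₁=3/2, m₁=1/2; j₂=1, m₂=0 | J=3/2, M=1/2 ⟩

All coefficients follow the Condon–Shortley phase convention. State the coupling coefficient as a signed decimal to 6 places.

+√(1/15) ≈ +0.258199

j₁+j₂−J=1  J+j₁−j₂=2  J−j₁+j₂=1  j₁+j₂+J+1=5
(j₁±m₁, j₂±m₂, J±M) = (2,1,1,1,2,1)
P² = 4/15
sum k=0..1:
  [0] +1/1 = 1
  [1] −1/2 = -1/2
S = 1/2
C² = P²·S² = 1/15 ; C = +0.258199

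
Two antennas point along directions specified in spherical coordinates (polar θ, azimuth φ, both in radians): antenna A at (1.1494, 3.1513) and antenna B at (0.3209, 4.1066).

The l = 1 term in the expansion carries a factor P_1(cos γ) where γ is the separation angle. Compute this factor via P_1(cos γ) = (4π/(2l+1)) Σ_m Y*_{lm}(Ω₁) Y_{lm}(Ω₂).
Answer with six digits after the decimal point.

Addition theorem: P_1(cos γ) = (4π/3) Σ_m Y*_{lm}(Ω₁) Y_{lm}(Ω₂), m = −1…1:
  m=-1: Y*=-0.31526 - 0.00306j  Y=-0.06205 + 0.08958j  product 0.01984 - 0.02805j
  m=+0: Y*=0.19986 + 0.00000j  Y=0.46366 + 0.00000j  product 0.09267 + 0.00000j
  m=+1: Y*=0.31526 - 0.00306j  Y=0.06205 + 0.08958j  product 0.01984 + 0.02805j
Total Σ_m = 0.13234 + 0.00000j. Multiply by 4.188790: 0.55434 + 0.00000j. P_1(cos γ) = 0.554336

0.554336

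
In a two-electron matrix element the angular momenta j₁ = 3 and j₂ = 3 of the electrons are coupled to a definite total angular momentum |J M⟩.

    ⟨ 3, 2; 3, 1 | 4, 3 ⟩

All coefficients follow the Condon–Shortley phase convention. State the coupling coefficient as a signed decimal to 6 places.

−√(1/11) ≈ -0.301511

triangle: 2!×4!×4!/11! = 1152/39916800
(j±m)!: 5!×1!×4!×2!×7!×1! = 29030400
prefactor² = (2J+1)×Δ×N² = 82944/11
  k=0: +1/(0!×2!×1!×4!×3!×0!) = 1/288
  k=1: −1/(1!×1!×0!×3!×4!×1!) = -1/144
Σ = -1/288  ⇒  CG² = 82944/11×(-1/288)² = 1/11
CG = −√(1/11) = -0.301511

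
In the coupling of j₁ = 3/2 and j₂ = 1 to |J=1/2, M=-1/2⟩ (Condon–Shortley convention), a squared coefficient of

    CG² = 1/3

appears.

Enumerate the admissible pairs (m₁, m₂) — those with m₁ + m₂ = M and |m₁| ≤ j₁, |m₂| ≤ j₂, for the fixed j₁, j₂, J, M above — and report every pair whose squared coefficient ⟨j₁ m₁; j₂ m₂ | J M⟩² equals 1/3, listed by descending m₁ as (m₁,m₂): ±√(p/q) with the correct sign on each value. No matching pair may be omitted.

(-1/2,0): −√(1/3)

Admissible pairs with m₁+m₂ = M = -1/2: (-3/2,1), (-1/2,0), (1/2,-1)
  (m₁,m₂)=(1/2,-1): CG² = 1/6, CG = +√(1/6)
  (m₁,m₂)=(-1/2,0): CG² = 1/3, CG = −√(1/3)   ← matches the target
  (m₁,m₂)=(-3/2,1): CG² = 1/2, CG = +√(1/2)
Pairs with CG² = 1/3: (-1/2,0): −√(1/3)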